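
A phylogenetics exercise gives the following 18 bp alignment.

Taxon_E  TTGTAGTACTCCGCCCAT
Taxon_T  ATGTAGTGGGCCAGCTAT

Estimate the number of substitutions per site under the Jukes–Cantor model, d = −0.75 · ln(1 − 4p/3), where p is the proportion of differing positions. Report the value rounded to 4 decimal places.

Mismatches occur at site 1 (T/A), site 8 (A/G), site 9 (C/G), site 10 (T/G), site 13 (G/A), site 14 (C/G), site 16 (C/T).
p = 7/18 = 0.388889.
d = −0.75 · ln(1 − (4/3)·0.388889) = −0.75 · ln(0.481481) = −0.75 · (-0.730889) = 0.5482.

0.5482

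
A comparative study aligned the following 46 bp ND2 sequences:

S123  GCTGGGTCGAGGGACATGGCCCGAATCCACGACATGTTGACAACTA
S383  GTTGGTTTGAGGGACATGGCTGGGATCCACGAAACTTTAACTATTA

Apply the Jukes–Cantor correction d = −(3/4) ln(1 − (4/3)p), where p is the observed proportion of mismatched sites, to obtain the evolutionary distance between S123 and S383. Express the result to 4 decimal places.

Differing sites — 2:C/T; 6:G/T; 8:C/T; 21:C/T; 22:C/G; 24:A/G; 33:C/A; 35:T/C; 36:G/T; 39:G/A; 42:A/T; 44:C/T.
p = 12/46 = 0.260870.
d = −0.75 · ln(1 − (4/3)·0.260870) = −0.75 · ln(0.652173) = −0.75 · (-0.427445) = 0.3206.

0.3206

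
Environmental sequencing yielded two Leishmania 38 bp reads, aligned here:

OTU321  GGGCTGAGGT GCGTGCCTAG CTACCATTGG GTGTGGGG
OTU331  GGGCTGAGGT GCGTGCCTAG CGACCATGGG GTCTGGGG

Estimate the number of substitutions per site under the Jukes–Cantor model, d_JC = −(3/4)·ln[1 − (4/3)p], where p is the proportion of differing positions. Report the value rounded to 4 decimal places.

The sequences differ at positions 22 (T/G), 28 (T/G), 33 (G/C).
p = 3/38 = 0.078947.
d = −0.75 · ln(1 − (4/3)·0.078947) = −0.75 · ln(0.894737) = −0.75 · (-0.111225) = 0.0834.

0.0834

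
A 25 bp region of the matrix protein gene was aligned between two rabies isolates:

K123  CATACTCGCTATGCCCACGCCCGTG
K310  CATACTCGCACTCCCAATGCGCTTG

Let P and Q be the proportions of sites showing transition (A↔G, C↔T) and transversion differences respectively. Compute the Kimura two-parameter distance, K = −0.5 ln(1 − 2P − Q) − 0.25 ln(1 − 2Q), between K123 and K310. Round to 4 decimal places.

The sequences differ at positions 10 (T/A, transversion), 11 (A/C, transversion), 13 (G/C, transversion), 16 (C/A, transversion), 18 (C/T, transition), 21 (C/G, transversion), 23 (G/T, transversion).
Of the 7 differences, 1 transition and 6 transversions over 25 sites: P = 1/25 = 0.040000, Q = 6/25 = 0.240000.
d = −0.5·ln(0.680000) − 0.25·ln(0.520000) = −0.5·(-0.385662) − 0.25·(-0.653926) = 0.3563.

0.3563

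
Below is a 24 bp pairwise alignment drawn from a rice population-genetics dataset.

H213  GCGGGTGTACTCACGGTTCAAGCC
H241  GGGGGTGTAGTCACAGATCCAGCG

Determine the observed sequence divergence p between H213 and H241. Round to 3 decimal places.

Differing sites — 2:C/G; 10:C/G; 15:G/A; 17:T/A; 20:A/C; 24:C/G.
There are 6 differences over 24 sites, so p = 6/24 = 0.250.

0.250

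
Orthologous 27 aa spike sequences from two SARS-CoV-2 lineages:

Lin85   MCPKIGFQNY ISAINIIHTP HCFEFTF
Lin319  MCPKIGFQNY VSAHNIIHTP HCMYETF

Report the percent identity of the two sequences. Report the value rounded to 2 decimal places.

Differing sites — 11:I/V; 14:I/H; 23:F/M; 24:E/Y; 25:F/E.
22 of the 27 sites match, so the percent identity is 22/27 × 100 = 81.48%.

81.48%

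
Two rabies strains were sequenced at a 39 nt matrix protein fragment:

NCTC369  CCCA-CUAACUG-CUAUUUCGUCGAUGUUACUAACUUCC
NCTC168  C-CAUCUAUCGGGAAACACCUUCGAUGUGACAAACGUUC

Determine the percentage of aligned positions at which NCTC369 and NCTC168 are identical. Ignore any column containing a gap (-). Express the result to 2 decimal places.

Excluding the 3 gap columns leaves 36 comparable sites.
Mismatches occur at site 9 (A↔U), site 11 (U↔G), site 14 (C↔A), site 15 (U↔A), site 17 (U↔C), site 18 (U↔A), site 19 (U↔C), site 21 (G↔U), site 29 (U↔G), site 32 (U↔A), site 36 (U↔G), site 38 (C↔U).
24 of the 36 comparable sites match, so the percent identity is 24/36 × 100 = 66.67%.

66.67%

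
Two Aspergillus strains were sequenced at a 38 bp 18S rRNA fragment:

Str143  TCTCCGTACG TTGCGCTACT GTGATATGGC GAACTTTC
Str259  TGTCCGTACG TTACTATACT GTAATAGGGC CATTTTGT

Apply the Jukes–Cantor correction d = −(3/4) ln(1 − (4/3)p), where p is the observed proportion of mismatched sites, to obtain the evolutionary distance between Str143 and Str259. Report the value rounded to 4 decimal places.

0.3658

Differing sites — 2:C/G; 13:G/A; 15:G/T; 16:C/A; 23:G/A; 27:T/G; 31:G/C; 33:A/T; 34:C/T; 37:T/G; 38:C/T.
p = 11/38 = 0.289474.
d = −0.75 · ln(1 − (4/3)·0.289474) = −0.75 · ln(0.614035) = −0.75 · (-0.487703) = 0.3658.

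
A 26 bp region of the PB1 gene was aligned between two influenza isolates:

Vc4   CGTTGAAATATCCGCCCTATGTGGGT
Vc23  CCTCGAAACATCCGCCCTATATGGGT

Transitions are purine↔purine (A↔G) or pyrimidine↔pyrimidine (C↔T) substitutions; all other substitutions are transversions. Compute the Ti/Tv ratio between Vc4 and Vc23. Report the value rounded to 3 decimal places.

The sequences differ at positions 2 (G/C, transversion), 4 (T/C, transition), 9 (T/C, transition), 21 (G/A, transition).
Of the 4 differences, 3 transitions and 1 transversion, so Ti/Tv = 3/1 = 3.000.

3.000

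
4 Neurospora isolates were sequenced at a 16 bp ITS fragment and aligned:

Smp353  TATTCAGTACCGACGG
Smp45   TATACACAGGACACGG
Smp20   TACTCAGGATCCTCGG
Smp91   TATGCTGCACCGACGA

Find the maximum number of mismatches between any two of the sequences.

9

Pairwise Hamming distances:
  Smp353 vs Smp45: 7
  Smp353 vs Smp20: 5
  Smp353 vs Smp91: 4
  Smp45 vs Smp20: 8
  Smp45 vs Smp91: 9
  Smp20 vs Smp91: 8
The largest is 9, between Smp45 and Smp91.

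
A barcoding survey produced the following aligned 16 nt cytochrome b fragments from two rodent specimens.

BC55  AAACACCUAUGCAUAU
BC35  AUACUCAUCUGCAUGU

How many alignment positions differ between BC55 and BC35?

The sequences differ at positions 2 (A/U), 5 (A/U), 7 (C/A), 9 (A/C), 15 (A/G).
That gives 5 mismatches out of 16 aligned sites, so the Hamming distance is 5.

5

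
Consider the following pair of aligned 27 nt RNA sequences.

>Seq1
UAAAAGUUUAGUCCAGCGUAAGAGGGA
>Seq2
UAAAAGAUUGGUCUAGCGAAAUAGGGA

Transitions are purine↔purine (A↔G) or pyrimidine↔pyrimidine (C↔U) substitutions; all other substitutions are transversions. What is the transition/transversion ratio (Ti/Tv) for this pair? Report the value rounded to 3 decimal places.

0.667

Differing sites — 7:U/A (Tv); 10:A/G (Ti); 14:C/U (Ti); 19:U/A (Tv); 22:G/U (Tv).
Of the 5 differences, 2 transitions and 3 transversions, so Ti/Tv = 2/3 = 0.667.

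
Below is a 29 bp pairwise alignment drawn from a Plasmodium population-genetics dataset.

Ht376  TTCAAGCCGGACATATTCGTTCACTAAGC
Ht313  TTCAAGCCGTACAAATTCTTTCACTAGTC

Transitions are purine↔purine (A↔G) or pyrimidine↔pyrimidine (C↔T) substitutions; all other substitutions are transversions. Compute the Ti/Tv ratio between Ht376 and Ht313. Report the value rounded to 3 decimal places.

0.250

The sequences differ at positions 10 (G/T, transversion), 14 (T/A, transversion), 19 (G/T, transversion), 27 (A/G, transition), 28 (G/T, transversion).
Of the 5 differences, 1 transition and 4 transversions, so Ti/Tv = 1/4 = 0.250.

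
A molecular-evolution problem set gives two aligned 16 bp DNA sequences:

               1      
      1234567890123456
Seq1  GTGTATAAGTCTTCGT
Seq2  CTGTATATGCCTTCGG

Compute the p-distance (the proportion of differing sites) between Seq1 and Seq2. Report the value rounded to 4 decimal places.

0.2500

Differing sites — 1:G/C; 8:A/T; 10:T/C; 16:T/G.
There are 4 differences over 16 sites, so p = 4/16 = 0.2500.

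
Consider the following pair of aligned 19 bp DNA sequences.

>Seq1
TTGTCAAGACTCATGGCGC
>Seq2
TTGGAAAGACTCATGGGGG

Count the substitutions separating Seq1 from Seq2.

4

Differing sites — 4:T/G; 5:C/A; 17:C/G; 19:C/G.
That gives 4 mismatches out of 19 aligned sites, so the Hamming distance is 4.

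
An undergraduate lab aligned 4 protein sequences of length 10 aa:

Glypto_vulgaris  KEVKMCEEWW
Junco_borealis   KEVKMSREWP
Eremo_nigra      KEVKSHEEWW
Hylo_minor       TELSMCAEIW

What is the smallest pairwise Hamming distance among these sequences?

Pairwise Hamming distances:
  Glypto_vulgaris vs Junco_borealis: 3
  Glypto_vulgaris vs Eremo_nigra: 2
  Glypto_vulgaris vs Hylo_minor: 5
  Junco_borealis vs Eremo_nigra: 4
  Junco_borealis vs Hylo_minor: 7
  Eremo_nigra vs Hylo_minor: 7
The smallest is 2, between Glypto_vulgaris and Eremo_nigra.

2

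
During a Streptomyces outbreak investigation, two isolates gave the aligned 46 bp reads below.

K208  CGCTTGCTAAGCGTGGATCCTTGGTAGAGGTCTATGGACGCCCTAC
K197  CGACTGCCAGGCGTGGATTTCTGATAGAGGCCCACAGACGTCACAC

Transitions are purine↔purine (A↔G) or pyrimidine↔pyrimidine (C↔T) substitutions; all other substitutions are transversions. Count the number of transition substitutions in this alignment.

13

The sequences differ at positions 3 (C/A, transversion), 4 (T/C, transition), 8 (T/C, transition), 10 (A/G, transition), 19 (C/T, transition), 20 (C/T, transition), 21 (T/C, transition), 24 (G/A, transition), 31 (T/C, transition), 33 (T/C, transition), 35 (T/C, transition), 36 (G/A, transition), 41 (C/T, transition), 43 (C/A, transversion), 44 (T/C, transition).
Of the 15 differences, 13 transitions and 2 transversions, so the answer is 13.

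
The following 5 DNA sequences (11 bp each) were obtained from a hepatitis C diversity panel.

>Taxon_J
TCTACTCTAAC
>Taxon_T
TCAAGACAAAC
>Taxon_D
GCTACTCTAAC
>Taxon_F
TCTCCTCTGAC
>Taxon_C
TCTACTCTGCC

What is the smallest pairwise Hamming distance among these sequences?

1

Pairwise Hamming distances:
  Taxon_J vs Taxon_T: 4
  Taxon_J vs Taxon_D: 1
  Taxon_J vs Taxon_F: 2
  Taxon_J vs Taxon_C: 2
  Taxon_T vs Taxon_D: 5
  Taxon_T vs Taxon_F: 6
  Taxon_T vs Taxon_C: 6
  Taxon_D vs Taxon_F: 3
  Taxon_D vs Taxon_C: 3
  Taxon_F vs Taxon_C: 2
The smallest is 1, between Taxon_J and Taxon_D.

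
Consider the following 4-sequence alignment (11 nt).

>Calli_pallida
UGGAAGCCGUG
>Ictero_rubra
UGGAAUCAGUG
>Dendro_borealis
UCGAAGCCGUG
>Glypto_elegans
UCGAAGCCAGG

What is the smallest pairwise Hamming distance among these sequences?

1

Pairwise Hamming distances:
  Calli_pallida vs Ictero_rubra: 2
  Calli_pallida vs Dendro_borealis: 1
  Calli_pallida vs Glypto_elegans: 3
  Ictero_rubra vs Dendro_borealis: 3
  Ictero_rubra vs Glypto_elegans: 5
  Dendro_borealis vs Glypto_elegans: 2
The smallest is 1, between Calli_pallida and Dendro_borealis.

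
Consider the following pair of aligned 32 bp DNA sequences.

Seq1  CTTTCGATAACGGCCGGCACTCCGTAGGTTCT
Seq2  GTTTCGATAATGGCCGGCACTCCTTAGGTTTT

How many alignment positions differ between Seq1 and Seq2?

The sequences differ at positions 1 (C/G), 11 (C/T), 24 (G/T), 31 (C/T).
That gives 4 mismatches out of 32 aligned sites, so the Hamming distance is 4.

4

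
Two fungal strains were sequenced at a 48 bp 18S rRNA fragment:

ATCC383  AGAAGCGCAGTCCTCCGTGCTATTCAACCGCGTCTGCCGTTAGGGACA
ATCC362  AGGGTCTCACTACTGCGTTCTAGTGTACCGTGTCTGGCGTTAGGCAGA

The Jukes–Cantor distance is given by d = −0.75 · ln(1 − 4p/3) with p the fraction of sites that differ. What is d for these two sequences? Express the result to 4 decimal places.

The sequences differ at positions 3 (A/G), 4 (A/G), 5 (G/T), 7 (G/T), 10 (G/C), 12 (C/A), 15 (C/G), 19 (G/T), 23 (T/G), 25 (C/G), 26 (A/T), 31 (C/T), 37 (C/G), 45 (G/C), 47 (C/G).
p = 15/48 = 0.312500.
d = −0.75 · ln(1 − (4/3)·0.312500) = −0.75 · ln(0.583333) = −0.75 · (-0.538997) = 0.4042.

0.4042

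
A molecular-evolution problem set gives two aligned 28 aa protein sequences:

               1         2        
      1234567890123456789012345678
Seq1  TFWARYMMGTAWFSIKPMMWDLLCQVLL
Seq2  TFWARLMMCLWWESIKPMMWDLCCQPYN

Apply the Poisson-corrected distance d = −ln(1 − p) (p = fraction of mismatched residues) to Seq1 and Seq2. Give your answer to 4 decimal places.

Mismatches occur at site 6 (Y/L), site 9 (G/C), site 10 (T/L), site 11 (A/W), site 13 (F/E), site 23 (L/C), site 26 (V/P), site 27 (L/Y), site 28 (L/N).
p = 9/28 = 0.321429.
d = −ln(1 − 0.321429) = −ln(0.678571) = 0.3878.

0.3878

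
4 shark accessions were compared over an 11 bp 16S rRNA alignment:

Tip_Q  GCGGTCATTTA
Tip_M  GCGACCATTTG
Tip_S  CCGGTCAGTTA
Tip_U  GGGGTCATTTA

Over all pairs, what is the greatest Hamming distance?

Pairwise Hamming distances:
  Tip_Q vs Tip_M: 3
  Tip_Q vs Tip_S: 2
  Tip_Q vs Tip_U: 1
  Tip_M vs Tip_S: 5
  Tip_M vs Tip_U: 4
  Tip_S vs Tip_U: 3
The largest is 5, between Tip_M and Tip_S.

5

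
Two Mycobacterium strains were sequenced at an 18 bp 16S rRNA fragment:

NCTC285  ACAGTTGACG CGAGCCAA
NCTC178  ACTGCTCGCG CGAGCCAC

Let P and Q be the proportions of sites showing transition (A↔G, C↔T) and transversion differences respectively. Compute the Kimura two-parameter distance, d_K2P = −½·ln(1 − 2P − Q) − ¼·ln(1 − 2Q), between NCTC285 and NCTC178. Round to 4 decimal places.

The sequences differ at positions 3 (A/T, transversion), 5 (T/C, transition), 7 (G/C, transversion), 8 (A/G, transition), 18 (A/C, transversion).
Of the 5 differences, 2 transitions and 3 transversions over 18 sites: P = 2/18 = 0.111111, Q = 3/18 = 0.166667.
d = −0.5·ln(0.611111) − 0.25·ln(0.666666) = −0.5·(-0.492477) − 0.25·(-0.405466) = 0.3476.

0.3476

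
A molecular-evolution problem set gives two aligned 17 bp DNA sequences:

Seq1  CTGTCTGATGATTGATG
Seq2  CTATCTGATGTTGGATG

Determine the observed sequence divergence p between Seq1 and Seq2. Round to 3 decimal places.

Mismatches occur at site 3 (G→A), site 11 (A→T), site 13 (T→G).
There are 3 differences over 17 sites, so p = 3/17 = 0.176.

0.176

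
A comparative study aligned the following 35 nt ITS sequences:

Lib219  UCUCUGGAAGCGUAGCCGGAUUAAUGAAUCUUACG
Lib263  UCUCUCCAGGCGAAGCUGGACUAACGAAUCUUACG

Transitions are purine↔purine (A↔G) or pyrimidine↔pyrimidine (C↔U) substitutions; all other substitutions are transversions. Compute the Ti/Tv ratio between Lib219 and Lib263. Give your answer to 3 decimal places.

1.333

The sequences differ at positions 6 (G/C, transversion), 7 (G/C, transversion), 9 (A/G, transition), 13 (U/A, transversion), 17 (C/U, transition), 21 (U/C, transition), 25 (U/C, transition).
Of the 7 differences, 4 transitions and 3 transversions, so Ti/Tv = 4/3 = 1.333.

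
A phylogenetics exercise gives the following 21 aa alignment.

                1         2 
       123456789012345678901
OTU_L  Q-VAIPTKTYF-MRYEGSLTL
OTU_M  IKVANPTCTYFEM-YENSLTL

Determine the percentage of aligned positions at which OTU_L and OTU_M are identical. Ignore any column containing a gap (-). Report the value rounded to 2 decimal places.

77.78%

Excluding the 3 gap columns leaves 18 comparable sites.
Mismatches occur at site 1 (Q→I), site 5 (I→N), site 8 (K→C), site 17 (G→N).
14 of the 18 comparable sites match, so the percent identity is 14/18 × 100 = 77.78%.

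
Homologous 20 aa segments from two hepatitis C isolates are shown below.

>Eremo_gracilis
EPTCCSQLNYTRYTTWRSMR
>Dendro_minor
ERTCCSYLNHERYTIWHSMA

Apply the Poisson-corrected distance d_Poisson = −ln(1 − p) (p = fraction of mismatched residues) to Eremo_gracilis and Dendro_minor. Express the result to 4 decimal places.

Differing sites — 2:P/R; 7:Q/Y; 10:Y/H; 11:T/E; 15:T/I; 17:R/H; 20:R/A.
p = 7/20 = 0.350000.
d = −ln(1 − 0.350000) = −ln(0.650000) = 0.4308.

0.4308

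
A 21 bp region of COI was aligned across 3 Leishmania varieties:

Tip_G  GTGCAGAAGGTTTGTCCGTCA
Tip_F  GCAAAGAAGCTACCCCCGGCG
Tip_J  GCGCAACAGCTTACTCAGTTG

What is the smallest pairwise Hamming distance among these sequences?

9

Pairwise Hamming distances:
  Tip_G vs Tip_F: 10
  Tip_G vs Tip_J: 9
  Tip_F vs Tip_J: 10
The smallest is 9, between Tip_G and Tip_J.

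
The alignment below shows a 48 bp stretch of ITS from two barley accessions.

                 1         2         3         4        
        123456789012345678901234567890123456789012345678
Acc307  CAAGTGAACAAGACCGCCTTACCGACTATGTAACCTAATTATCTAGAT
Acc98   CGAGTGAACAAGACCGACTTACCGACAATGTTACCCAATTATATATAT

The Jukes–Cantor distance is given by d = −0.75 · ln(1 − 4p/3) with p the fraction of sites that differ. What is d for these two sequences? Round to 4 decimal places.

The sequences differ at positions 2 (A/G), 17 (C/A), 27 (T/A), 32 (A/T), 36 (T/C), 43 (C/A), 46 (G/T).
p = 7/48 = 0.145833.
d = −0.75 · ln(1 − (4/3)·0.145833) = −0.75 · ln(0.805556) = −0.75 · (-0.216223) = 0.1622.

0.1622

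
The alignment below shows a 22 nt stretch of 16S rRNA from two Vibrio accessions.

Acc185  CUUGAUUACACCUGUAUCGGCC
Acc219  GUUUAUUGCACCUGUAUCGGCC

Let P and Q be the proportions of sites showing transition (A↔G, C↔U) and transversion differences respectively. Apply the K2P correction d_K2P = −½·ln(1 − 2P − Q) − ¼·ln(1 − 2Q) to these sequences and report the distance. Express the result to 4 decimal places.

0.1505

Differing sites — 1:C/G (Tv); 4:G/U (Tv); 8:A/G (Ti).
Of the 3 differences, 1 transition and 2 transversions over 22 sites: P = 1/22 = 0.045455, Q = 2/22 = 0.090909.
d = −0.5·ln(0.818181) − 0.25·ln(0.818182) = −0.5·(-0.200672) − 0.25·(-0.200670) = 0.1505.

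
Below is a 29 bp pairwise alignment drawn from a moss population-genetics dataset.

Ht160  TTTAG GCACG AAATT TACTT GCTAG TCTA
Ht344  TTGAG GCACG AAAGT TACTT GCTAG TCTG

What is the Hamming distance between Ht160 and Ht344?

The sequences differ at positions 3 (T/G), 14 (T/G), 29 (A/G).
That gives 3 mismatches out of 29 aligned sites, so the Hamming distance is 3.

3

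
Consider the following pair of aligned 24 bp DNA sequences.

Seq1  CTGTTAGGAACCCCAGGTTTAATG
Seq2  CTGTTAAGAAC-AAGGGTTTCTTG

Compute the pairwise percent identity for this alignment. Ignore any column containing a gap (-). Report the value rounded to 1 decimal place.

Excluding the 1 gap column leaves 23 comparable sites.
Mismatches occur at site 7 (G/A), site 13 (C/A), site 14 (C/A), site 15 (A/G), site 21 (A/C), site 22 (A/T).
17 of the 23 comparable sites match, so the percent identity is 17/23 × 100 = 73.9%.

73.9%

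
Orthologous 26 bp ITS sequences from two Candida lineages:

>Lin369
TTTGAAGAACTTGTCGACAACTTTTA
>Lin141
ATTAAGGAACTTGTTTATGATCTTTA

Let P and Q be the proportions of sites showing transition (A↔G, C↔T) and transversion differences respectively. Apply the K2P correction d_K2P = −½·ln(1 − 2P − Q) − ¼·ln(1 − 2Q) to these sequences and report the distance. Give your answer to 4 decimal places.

Mismatches occur at site 1 (T/A, transversion), site 4 (G/A, transition), site 6 (A/G, transition), site 15 (C/T, transition), site 16 (G/T, transversion), site 18 (C/T, transition), site 19 (A/G, transition), site 21 (C/T, transition), site 22 (T/C, transition).
Of the 9 differences, 7 transitions and 2 transversions over 26 sites: P = 7/26 = 0.269231, Q = 2/26 = 0.076923.
d = −0.5·ln(0.384615) − 0.25·ln(0.846154) = −0.5·(-0.955512) − 0.25·(-0.167054) = 0.5195.

0.5195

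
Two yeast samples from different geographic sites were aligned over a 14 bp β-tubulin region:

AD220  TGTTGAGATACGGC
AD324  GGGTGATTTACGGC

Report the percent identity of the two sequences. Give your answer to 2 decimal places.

Mismatches occur at site 1 (T/G), site 3 (T/G), site 7 (G/T), site 8 (A/T).
10 of the 14 sites match, so the percent identity is 10/14 × 100 = 71.43%.

71.43%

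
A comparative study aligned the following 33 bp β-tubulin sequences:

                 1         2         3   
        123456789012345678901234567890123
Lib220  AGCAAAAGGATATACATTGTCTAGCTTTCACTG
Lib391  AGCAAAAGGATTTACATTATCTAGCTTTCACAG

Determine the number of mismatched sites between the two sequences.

The sequences differ at positions 12 (A/T), 19 (G/A), 32 (T/A).
That gives 3 mismatches out of 33 aligned sites, so the Hamming distance is 3.

3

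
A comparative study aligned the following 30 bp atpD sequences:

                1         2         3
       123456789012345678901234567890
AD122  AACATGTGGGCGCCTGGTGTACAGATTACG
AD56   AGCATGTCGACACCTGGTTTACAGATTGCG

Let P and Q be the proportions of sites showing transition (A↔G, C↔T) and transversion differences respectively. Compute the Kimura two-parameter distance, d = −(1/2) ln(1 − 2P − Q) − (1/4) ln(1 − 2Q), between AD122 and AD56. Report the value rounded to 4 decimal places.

The sequences differ at positions 2 (A/G, transition), 8 (G/C, transversion), 10 (G/A, transition), 12 (G/A, transition), 19 (G/T, transversion), 28 (A/G, transition).
Of the 6 differences, 4 transitions and 2 transversions over 30 sites: P = 4/30 = 0.133333, Q = 2/30 = 0.066667.
d = −0.5·ln(0.666667) − 0.25·ln(0.866666) = −0.5·(-0.405465) − 0.25·(-0.143102) = 0.2385.

0.2385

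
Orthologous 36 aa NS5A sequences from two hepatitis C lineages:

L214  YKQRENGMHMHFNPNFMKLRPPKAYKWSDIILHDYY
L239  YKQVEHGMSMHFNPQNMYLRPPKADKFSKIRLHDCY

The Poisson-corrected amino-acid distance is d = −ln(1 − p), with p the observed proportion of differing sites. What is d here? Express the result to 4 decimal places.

0.3646

Mismatches occur at site 4 (R↔V), site 6 (N↔H), site 9 (H↔S), site 15 (N↔Q), site 16 (F↔N), site 18 (K↔Y), site 25 (Y↔D), site 27 (W↔F), site 29 (D↔K), site 31 (I↔R), site 35 (Y↔C).
p = 11/36 = 0.305556.
d = −ln(1 − 0.305556) = −ln(0.694444) = 0.3646.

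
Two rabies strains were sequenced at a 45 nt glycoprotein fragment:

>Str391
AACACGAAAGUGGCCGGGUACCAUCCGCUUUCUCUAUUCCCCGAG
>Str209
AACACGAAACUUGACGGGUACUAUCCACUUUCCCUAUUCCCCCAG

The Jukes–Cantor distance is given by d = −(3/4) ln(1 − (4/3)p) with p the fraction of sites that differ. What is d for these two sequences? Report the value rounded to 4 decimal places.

Mismatches occur at site 10 (G→C), site 12 (G→U), site 14 (C→A), site 22 (C→U), site 27 (G→A), site 33 (U→C), site 43 (G→C).
p = 7/45 = 0.155556.
d = −0.75 · ln(1 − (4/3)·0.155556) = −0.75 · ln(0.792592) = −0.75 · (-0.232447) = 0.1743.

0.1743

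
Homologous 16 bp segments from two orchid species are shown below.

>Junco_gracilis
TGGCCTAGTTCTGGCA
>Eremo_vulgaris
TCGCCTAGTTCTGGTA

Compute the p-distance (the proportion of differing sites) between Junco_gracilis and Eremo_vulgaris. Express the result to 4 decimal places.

Mismatches occur at site 2 (G↔C), site 15 (C↔T).
There are 2 differences over 16 sites, so p = 2/16 = 0.1250.

0.1250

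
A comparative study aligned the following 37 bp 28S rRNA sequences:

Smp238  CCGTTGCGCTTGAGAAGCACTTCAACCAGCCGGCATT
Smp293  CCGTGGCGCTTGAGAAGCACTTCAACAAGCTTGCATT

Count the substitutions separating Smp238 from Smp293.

4

Mismatches occur at site 5 (T/G), site 27 (C/A), site 31 (C/T), site 32 (G/T).
That gives 4 mismatches out of 37 aligned sites, so the Hamming distance is 4.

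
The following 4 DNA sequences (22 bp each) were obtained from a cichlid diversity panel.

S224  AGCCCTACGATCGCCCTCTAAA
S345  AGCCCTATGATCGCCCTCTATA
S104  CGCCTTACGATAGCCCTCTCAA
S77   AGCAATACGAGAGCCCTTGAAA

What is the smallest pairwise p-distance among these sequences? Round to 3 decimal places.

0.091

Pairwise Hamming distances:
  S224 vs S345: 2
  S224 vs S104: 4
  S224 vs S77: 6
  S345 vs S104: 6
  S345 vs S77: 8
  S104 vs S77: 7
The smallest is 2 mismatches, between S224 and S345; p = 2/22 = 0.091.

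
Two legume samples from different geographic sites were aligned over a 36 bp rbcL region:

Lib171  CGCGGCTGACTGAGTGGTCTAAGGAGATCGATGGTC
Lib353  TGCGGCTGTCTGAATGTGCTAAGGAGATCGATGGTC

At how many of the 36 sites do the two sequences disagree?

5

The sequences differ at positions 1 (C/T), 9 (A/T), 14 (G/A), 17 (G/T), 18 (T/G).
That gives 5 mismatches out of 36 aligned sites, so the Hamming distance is 5.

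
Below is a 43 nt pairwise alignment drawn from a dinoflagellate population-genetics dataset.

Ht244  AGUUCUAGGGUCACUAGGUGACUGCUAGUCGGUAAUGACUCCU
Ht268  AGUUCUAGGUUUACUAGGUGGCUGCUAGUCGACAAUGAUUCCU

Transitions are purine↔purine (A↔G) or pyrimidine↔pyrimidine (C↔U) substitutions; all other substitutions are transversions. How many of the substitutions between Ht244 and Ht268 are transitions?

5

The sequences differ at positions 10 (G/U, transversion), 12 (C/U, transition), 21 (A/G, transition), 32 (G/A, transition), 33 (U/C, transition), 39 (C/U, transition).
Of the 6 differences, 5 transitions and 1 transversion, so the answer is 5.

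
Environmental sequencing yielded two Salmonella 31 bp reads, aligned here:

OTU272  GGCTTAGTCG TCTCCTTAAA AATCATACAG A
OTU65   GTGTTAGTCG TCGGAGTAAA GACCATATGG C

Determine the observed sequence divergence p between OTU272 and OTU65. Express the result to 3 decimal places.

Mismatches occur at site 2 (G/T), site 3 (C/G), site 13 (T/G), site 14 (C/G), site 15 (C/A), site 16 (T/G), site 21 (A/G), site 23 (T/C), site 28 (C/T), site 29 (A/G), site 31 (A/C).
There are 11 differences over 31 sites, so p = 11/31 = 0.355.

0.355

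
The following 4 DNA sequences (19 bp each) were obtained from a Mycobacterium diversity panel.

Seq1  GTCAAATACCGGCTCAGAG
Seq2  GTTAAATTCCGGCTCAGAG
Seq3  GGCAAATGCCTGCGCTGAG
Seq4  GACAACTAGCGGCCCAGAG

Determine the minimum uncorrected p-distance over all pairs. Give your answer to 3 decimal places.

Pairwise Hamming distances:
  Seq1 vs Seq2: 2
  Seq1 vs Seq3: 5
  Seq1 vs Seq4: 4
  Seq2 vs Seq3: 6
  Seq2 vs Seq4: 6
  Seq3 vs Seq4: 7
The smallest is 2 mismatches, between Seq1 and Seq2; p = 2/19 = 0.105.

0.105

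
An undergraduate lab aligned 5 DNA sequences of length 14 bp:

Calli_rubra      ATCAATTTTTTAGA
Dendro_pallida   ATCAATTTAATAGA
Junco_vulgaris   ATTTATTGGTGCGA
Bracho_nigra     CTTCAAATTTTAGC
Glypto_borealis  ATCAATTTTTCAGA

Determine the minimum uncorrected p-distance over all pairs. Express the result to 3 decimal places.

Pairwise Hamming distances:
  Calli_rubra vs Dendro_pallida: 2
  Calli_rubra vs Junco_vulgaris: 6
  Calli_rubra vs Bracho_nigra: 6
  Calli_rubra vs Glypto_borealis: 1
  Dendro_pallida vs Junco_vulgaris: 7
  Dendro_pallida vs Bracho_nigra: 8
  Dendro_pallida vs Glypto_borealis: 3
  Junco_vulgaris vs Bracho_nigra: 9
  Junco_vulgaris vs Glypto_borealis: 6
  Bracho_nigra vs Glypto_borealis: 7
The smallest is 1 mismatch, between Calli_rubra and Glypto_borealis; p = 1/14 = 0.071.

0.071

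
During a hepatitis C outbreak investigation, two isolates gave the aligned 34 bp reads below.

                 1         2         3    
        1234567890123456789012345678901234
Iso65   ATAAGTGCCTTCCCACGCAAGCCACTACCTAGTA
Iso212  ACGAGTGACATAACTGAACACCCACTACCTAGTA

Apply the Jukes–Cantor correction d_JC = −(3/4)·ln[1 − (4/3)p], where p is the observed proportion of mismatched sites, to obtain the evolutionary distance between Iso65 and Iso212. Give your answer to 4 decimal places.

Differing sites — 2:T/C; 3:A/G; 8:C/A; 10:T/A; 12:C/A; 13:C/A; 15:A/T; 16:C/G; 17:G/A; 18:C/A; 19:A/C; 21:G/C.
p = 12/34 = 0.352941.
d = −0.75 · ln(1 − (4/3)·0.352941) = −0.75 · ln(0.529412) = −0.75 · (-0.635988) = 0.4770.

0.4770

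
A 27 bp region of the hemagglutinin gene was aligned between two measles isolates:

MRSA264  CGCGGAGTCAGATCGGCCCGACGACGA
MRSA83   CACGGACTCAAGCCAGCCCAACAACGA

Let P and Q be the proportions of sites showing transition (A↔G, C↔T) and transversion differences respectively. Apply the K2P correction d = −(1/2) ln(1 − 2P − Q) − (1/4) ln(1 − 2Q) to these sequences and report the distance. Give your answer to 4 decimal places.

0.4247

Differing sites — 2:G/A (Ti); 7:G/C (Tv); 11:G/A (Ti); 12:A/G (Ti); 13:T/C (Ti); 15:G/A (Ti); 20:G/A (Ti); 23:G/A (Ti).
Of the 8 differences, 7 transitions and 1 transversion over 27 sites: P = 7/27 = 0.259259, Q = 1/27 = 0.037037.
d = −0.5·ln(0.444445) − 0.25·ln(0.925926) = −0.5·(-0.810929) − 0.25·(-0.076961) = 0.4247.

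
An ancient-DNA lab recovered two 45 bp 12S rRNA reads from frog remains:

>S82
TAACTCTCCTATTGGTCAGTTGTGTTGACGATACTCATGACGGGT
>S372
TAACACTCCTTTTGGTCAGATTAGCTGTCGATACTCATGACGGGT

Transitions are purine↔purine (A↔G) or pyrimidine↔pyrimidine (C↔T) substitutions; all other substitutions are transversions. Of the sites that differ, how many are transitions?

The sequences differ at positions 5 (T/A, transversion), 11 (A/T, transversion), 20 (T/A, transversion), 22 (G/T, transversion), 23 (T/A, transversion), 25 (T/C, transition), 28 (A/T, transversion).
Of the 7 differences, 1 transition and 6 transversions, so the answer is 1.

1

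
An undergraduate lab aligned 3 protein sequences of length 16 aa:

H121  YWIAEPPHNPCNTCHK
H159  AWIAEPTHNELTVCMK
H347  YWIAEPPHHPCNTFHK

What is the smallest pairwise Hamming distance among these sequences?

Pairwise Hamming distances:
  H121 vs H159: 7
  H121 vs H347: 2
  H159 vs H347: 9
The smallest is 2, between H121 and H347.

2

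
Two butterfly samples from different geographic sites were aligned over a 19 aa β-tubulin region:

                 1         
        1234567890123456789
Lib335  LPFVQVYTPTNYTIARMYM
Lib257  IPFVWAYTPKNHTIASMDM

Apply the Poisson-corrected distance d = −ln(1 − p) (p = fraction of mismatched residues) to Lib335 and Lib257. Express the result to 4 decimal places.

Differing sites — 1:L/I; 5:Q/W; 6:V/A; 10:T/K; 12:Y/H; 16:R/S; 18:Y/D.
p = 7/19 = 0.368421.
d = −ln(1 − 0.368421) = −ln(0.631579) = 0.4595.

0.4595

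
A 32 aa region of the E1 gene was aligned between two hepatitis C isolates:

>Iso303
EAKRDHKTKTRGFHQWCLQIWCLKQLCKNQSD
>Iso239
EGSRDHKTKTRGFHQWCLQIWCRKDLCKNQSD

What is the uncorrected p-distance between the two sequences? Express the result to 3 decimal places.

Differing sites — 2:A/G; 3:K/S; 23:L/R; 25:Q/D.
There are 4 differences over 32 sites, so p = 4/32 = 0.125.

0.125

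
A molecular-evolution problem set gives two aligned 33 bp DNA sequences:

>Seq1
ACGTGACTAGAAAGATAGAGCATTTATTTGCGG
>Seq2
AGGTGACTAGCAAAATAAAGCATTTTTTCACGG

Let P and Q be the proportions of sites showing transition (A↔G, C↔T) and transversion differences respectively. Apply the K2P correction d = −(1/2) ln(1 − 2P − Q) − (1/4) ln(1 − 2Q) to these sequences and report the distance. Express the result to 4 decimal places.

The sequences differ at positions 2 (C/G, transversion), 11 (A/C, transversion), 14 (G/A, transition), 18 (G/A, transition), 26 (A/T, transversion), 29 (T/C, transition), 30 (G/A, transition).
Of the 7 differences, 4 transitions and 3 transversions over 33 sites: P = 4/33 = 0.121212, Q = 3/33 = 0.090909.
d = −0.5·ln(0.666667) − 0.25·ln(0.818182) = −0.5·(-0.405465) − 0.25·(-0.200670) = 0.2529.

0.2529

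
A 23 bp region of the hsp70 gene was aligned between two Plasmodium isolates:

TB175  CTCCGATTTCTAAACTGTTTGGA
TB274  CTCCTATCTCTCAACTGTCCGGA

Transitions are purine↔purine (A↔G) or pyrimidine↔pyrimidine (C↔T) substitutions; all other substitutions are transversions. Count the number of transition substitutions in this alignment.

The sequences differ at positions 5 (G/T, transversion), 8 (T/C, transition), 12 (A/C, transversion), 19 (T/C, transition), 20 (T/C, transition).
Of the 5 differences, 3 transitions and 2 transversions, so the answer is 3.

3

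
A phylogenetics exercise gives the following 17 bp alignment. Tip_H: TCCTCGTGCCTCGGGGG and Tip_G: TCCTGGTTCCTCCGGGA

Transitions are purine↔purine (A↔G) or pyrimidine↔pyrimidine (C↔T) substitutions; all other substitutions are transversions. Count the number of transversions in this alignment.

3

Differing sites — 5:C/G (Tv); 8:G/T (Tv); 13:G/C (Tv); 17:G/A (Ti).
Of the 4 differences, 1 transition and 3 transversions, so the answer is 3.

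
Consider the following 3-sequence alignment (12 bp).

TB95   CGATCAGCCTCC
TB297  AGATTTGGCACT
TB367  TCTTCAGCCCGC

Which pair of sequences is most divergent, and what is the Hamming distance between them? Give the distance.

Pairwise Hamming distances:
  TB95 vs TB297: 6
  TB95 vs TB367: 5
  TB297 vs TB367: 9
The largest is 9, between TB297 and TB367.

9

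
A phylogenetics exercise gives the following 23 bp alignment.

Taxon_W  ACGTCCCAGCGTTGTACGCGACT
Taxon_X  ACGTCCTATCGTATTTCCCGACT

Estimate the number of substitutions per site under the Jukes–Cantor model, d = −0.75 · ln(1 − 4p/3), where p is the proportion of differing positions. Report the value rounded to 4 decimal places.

The sequences differ at positions 7 (C/T), 9 (G/T), 13 (T/A), 14 (G/T), 16 (A/T), 18 (G/C).
p = 6/23 = 0.260870.
d = −0.75 · ln(1 − (4/3)·0.260870) = −0.75 · ln(0.652173) = −0.75 · (-0.427445) = 0.3206.

0.3206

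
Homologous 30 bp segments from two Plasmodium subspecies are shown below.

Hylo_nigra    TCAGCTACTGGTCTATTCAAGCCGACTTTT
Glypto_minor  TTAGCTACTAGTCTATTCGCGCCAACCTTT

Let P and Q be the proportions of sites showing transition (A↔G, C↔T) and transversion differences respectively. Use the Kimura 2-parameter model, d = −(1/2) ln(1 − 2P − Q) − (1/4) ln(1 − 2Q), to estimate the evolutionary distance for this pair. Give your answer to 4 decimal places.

Mismatches occur at site 2 (C→T, transition), site 10 (G→A, transition), site 19 (A→G, transition), site 20 (A→C, transversion), site 24 (G→A, transition), site 27 (T→C, transition).
Of the 6 differences, 5 transitions and 1 transversion over 30 sites: P = 5/30 = 0.166667, Q = 1/30 = 0.033333.
d = −0.5·ln(0.633333) − 0.25·ln(0.933334) = −0.5·(-0.456759) − 0.25·(-0.068992) = 0.2456.

0.2456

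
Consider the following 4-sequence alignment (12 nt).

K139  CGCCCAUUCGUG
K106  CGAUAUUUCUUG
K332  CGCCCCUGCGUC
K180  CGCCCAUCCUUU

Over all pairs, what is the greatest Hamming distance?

Pairwise Hamming distances:
  K139 vs K106: 5
  K139 vs K332: 3
  K139 vs K180: 3
  K106 vs K332: 7
  K106 vs K180: 6
  K332 vs K180: 4
The largest is 7, between K106 and K332.

7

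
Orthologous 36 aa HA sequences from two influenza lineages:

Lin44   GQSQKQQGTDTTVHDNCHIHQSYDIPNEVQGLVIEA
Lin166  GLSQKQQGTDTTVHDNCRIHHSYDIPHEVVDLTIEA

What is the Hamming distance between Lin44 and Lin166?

7

The sequences differ at positions 2 (Q/L), 18 (H/R), 21 (Q/H), 27 (N/H), 30 (Q/V), 31 (G/D), 33 (V/T).
That gives 7 mismatches out of 36 aligned sites, so the Hamming distance is 7.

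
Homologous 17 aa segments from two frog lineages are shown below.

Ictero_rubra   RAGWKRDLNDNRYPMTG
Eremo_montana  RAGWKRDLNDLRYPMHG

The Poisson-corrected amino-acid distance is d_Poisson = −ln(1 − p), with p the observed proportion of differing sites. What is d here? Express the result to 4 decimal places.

Mismatches occur at site 11 (N→L), site 16 (T→H).
p = 2/17 = 0.117647.
d = −ln(1 − 0.117647) = −ln(0.882353) = 0.1252.

0.1252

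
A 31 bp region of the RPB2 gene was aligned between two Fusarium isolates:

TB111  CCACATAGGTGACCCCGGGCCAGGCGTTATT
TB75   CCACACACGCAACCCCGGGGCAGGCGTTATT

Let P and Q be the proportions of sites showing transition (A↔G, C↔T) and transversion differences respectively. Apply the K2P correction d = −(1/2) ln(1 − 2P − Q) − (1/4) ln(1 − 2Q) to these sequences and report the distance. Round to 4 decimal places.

0.1838

Mismatches occur at site 6 (T↔C, transition), site 8 (G↔C, transversion), site 10 (T↔C, transition), site 11 (G↔A, transition), site 20 (C↔G, transversion).
Of the 5 differences, 3 transitions and 2 transversions over 31 sites: P = 3/31 = 0.096774, Q = 2/31 = 0.064516.
d = −0.5·ln(0.741936) − 0.25·ln(0.870968) = −0.5·(-0.298492) − 0.25·(-0.138150) = 0.1838.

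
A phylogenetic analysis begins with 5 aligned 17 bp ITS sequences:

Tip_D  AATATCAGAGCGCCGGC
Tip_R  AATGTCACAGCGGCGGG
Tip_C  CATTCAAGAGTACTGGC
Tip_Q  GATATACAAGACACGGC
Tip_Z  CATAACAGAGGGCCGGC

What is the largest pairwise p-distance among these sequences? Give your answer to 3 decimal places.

Pairwise Hamming distances:
  Tip_D vs Tip_R: 4
  Tip_D vs Tip_C: 7
  Tip_D vs Tip_Q: 7
  Tip_D vs Tip_Z: 3
  Tip_R vs Tip_C: 10
  Tip_R vs Tip_Q: 9
  Tip_R vs Tip_Z: 7
  Tip_C vs Tip_Q: 9
  Tip_C vs Tip_Z: 6
  Tip_Q vs Tip_Z: 8
The largest is 10 mismatches, between Tip_R and Tip_C; p = 10/17 = 0.588.

0.588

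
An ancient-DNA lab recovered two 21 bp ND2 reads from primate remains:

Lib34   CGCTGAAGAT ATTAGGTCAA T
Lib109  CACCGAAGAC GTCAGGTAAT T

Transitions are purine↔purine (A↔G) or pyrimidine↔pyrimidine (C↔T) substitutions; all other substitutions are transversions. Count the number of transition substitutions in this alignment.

5

Differing sites — 2:G/A (Ti); 4:T/C (Ti); 10:T/C (Ti); 11:A/G (Ti); 13:T/C (Ti); 18:C/A (Tv); 20:A/T (Tv).
Of the 7 differences, 5 transitions and 2 transversions, so the answer is 5.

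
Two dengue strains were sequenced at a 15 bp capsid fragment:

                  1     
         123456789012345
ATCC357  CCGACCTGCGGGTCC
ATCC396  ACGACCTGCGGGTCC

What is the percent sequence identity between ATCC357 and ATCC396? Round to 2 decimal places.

93.33%

Differing sites — 1:C/A.
14 of the 15 sites match, so the percent identity is 14/15 × 100 = 93.33%.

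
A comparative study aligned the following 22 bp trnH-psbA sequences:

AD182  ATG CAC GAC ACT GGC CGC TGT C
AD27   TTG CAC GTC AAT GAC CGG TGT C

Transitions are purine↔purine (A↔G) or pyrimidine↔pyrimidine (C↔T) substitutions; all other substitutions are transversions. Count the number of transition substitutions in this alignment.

1

Mismatches occur at site 1 (A↔T, transversion), site 8 (A↔T, transversion), site 11 (C↔A, transversion), site 14 (G↔A, transition), site 18 (C↔G, transversion).
Of the 5 differences, 1 transition and 4 transversions, so the answer is 1.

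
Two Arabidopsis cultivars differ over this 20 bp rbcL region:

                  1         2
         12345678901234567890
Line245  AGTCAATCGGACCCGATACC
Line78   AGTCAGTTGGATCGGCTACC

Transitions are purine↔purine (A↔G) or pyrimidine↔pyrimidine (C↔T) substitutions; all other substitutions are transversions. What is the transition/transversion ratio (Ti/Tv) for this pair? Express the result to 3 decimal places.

1.500

The sequences differ at positions 6 (A/G, transition), 8 (C/T, transition), 12 (C/T, transition), 14 (C/G, transversion), 16 (A/C, transversion).
Of the 5 differences, 3 transitions and 2 transversions, so Ti/Tv = 3/2 = 1.500.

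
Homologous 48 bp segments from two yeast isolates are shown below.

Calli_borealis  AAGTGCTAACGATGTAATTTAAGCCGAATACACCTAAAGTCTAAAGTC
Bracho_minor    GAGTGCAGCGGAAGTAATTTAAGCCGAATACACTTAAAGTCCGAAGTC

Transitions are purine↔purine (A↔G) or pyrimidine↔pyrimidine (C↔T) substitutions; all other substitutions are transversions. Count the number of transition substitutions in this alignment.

The sequences differ at positions 1 (A/G, transition), 7 (T/A, transversion), 8 (A/G, transition), 9 (A/C, transversion), 10 (C/G, transversion), 13 (T/A, transversion), 34 (C/T, transition), 42 (T/C, transition), 43 (A/G, transition).
Of the 9 differences, 5 transitions and 4 transversions, so the answer is 5.

5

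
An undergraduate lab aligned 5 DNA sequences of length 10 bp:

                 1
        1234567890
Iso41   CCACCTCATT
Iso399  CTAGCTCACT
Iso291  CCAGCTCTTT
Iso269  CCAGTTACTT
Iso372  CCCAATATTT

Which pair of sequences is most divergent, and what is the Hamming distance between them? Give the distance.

Pairwise Hamming distances:
  Iso41 vs Iso399: 3
  Iso41 vs Iso291: 2
  Iso41 vs Iso269: 4
  Iso41 vs Iso372: 5
  Iso399 vs Iso291: 3
  Iso399 vs Iso269: 5
  Iso399 vs Iso372: 7
  Iso291 vs Iso269: 3
  Iso291 vs Iso372: 4
  Iso269 vs Iso372: 4
The largest is 7, between Iso399 and Iso372.

7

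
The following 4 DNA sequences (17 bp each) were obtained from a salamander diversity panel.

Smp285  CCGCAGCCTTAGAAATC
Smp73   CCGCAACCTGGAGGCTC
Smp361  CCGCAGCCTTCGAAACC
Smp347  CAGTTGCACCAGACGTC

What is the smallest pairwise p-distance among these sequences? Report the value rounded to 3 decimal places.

Pairwise Hamming distances:
  Smp285 vs Smp73: 7
  Smp285 vs Smp361: 2
  Smp285 vs Smp347: 8
  Smp73 vs Smp361: 8
  Smp73 vs Smp347: 12
  Smp361 vs Smp347: 10
The smallest is 2 mismatches, between Smp285 and Smp361; p = 2/17 = 0.118.

0.118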